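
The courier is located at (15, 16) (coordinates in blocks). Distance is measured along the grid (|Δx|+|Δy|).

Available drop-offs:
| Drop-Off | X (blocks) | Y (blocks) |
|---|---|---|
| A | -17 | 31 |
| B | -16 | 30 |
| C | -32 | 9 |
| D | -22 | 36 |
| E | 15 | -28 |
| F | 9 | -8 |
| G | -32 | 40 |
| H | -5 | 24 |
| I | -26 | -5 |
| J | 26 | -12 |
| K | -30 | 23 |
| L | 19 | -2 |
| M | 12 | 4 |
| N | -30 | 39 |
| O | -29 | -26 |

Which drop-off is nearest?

M

Distances from (15, 16):
A: |-32| + |15| = 32 + 15 = 47 blocks
B: |-31| + |14| = 31 + 14 = 45 blocks
C: |-47| + |-7| = 47 + 7 = 54 blocks
D: |-37| + |20| = 37 + 20 = 57 blocks
E: |0| + |-44| = 0 + 44 = 44 blocks
F: |-6| + |-24| = 6 + 24 = 30 blocks
G: |-47| + |24| = 47 + 24 = 71 blocks
H: |-20| + |8| = 20 + 8 = 28 blocks
I: |-41| + |-21| = 41 + 21 = 62 blocks
J: |11| + |-28| = 11 + 28 = 39 blocks
K: |-45| + |7| = 45 + 7 = 52 blocks
L: |4| + |-18| = 4 + 18 = 22 blocks
M: |-3| + |-12| = 3 + 12 = 15 blocks
N: |-45| + |23| = 45 + 23 = 68 blocks
O: |-44| + |-42| = 44 + 42 = 86 blocks
Minimum: M at 15 blocks.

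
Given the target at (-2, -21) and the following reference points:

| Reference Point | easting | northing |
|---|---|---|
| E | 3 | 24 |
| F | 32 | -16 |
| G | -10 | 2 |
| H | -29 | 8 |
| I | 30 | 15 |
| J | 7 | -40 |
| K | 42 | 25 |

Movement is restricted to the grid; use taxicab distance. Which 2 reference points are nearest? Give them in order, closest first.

Distances from (-2, -21):
E: |5| + |45| = 5 + 45 = 50
F: |34| + |5| = 34 + 5 = 39
G: |-8| + |23| = 8 + 23 = 31
H: |-27| + |29| = 27 + 29 = 56
I: |32| + |36| = 32 + 36 = 68
J: |9| + |-19| = 9 + 19 = 28
K: |44| + |46| = 44 + 46 = 90
Sorted: J (28) < G (31) < F (39) < E (50) < …

J, G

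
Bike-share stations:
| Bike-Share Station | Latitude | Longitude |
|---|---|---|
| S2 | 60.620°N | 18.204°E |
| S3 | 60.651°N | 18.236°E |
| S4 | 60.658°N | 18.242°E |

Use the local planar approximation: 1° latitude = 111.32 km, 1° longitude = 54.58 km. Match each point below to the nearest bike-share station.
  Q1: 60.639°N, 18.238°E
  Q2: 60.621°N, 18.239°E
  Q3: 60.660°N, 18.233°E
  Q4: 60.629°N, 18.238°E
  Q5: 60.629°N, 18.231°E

Q1 at 60.639°N, 18.238°E:
  S2: 2.814 km
  S3: 1.340 km
  S4: 2.126 km
  → nearest: S3 (1.340 km)
Q2 at 60.621°N, 18.239°E:
  S2: 1.914 km
  S3: 3.344 km
  S4: 4.122 km
  → nearest: S2 (1.914 km)
Q3 at 60.660°N, 18.233°E:
  S2: 4.726 km
  S3: 1.015 km
  S4: 0.539 km
  → nearest: S4 (0.539 km)
Q4 at 60.629°N, 18.238°E:
  S2: 2.109 km
  S3: 2.451 km
  S4: 3.236 km
  → nearest: S2 (2.109 km)
Q5 at 60.629°N, 18.231°E:
  S2: 1.782 km
  S3: 2.464 km
  S4: 3.284 km
  → nearest: S2 (1.782 km)

Q1→S3; Q2→S2; Q3→S4; Q4→S2; Q5→S2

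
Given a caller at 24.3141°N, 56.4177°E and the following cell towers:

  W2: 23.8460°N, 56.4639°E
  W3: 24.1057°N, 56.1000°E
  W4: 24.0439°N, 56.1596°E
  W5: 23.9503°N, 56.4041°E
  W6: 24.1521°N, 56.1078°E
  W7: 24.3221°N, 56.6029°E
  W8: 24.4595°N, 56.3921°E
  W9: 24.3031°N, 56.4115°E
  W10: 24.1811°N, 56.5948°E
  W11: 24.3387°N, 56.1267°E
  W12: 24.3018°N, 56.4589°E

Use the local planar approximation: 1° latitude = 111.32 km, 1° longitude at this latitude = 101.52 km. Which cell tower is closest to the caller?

W9

Distances from 24.3141°N, 56.4177°E:
W2: √((-0.4681·111.32)² + (0.0462·101.52)²) = √(2715.336625 + 21.998201) = 52.3195 km
W3: √((-0.2084·111.32)² + (-0.3177·101.52)²) = √(538.197684 + 1040.249816) = 39.7297 km
W4: √((-0.2702·111.32)² + (-0.2581·101.52)²) = √(904.726028 + 686.561154) = 39.8909 km
W5: √((-0.3638·111.32)² + (-0.0136·101.52)²) = √(1640.105499 + 1.906255) = 40.5217 km
W6: √((-0.1620·111.32)² + (-0.3099·101.52)²) = √(325.219385 + 989.797541) = 36.2632 km
W7: √((0.0080·111.32)² + (0.1852·101.52)²) = √(0.793097 + 353.496553) = 18.8226 km
W8: √((0.1454·111.32)² + (-0.0256·101.52)²) = √(261.984265 + 6.754344) = 16.3932 km
W9: √((-0.0110·111.32)² + (-0.0062·101.52)²) = √(1.499449 + 0.396175) = 1.3768 km
W10: √((-0.1330·111.32)² + (0.1771·101.52)²) = √(219.204607 + 323.251345) = 23.2907 km
W11: √((0.0246·111.32)² + (-0.2910·101.52)²) = √(7.499229 + 872.748671) = 29.6690 km
W12: √((-0.0123·111.32)² + (0.0412·101.52)²) = √(1.874807 + 17.494344) = 4.4010 km
Minimum: W9 at 1.3768 km.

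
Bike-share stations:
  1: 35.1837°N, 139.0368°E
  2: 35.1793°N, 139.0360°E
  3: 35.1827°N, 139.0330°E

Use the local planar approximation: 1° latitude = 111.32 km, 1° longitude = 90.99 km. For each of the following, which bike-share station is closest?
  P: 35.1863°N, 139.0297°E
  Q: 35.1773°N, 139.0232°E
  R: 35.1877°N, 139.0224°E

P at 35.1863°N, 139.0297°E:
  1: √((-0.0026·111.32)² + (0.0071·90.99)²) = √(0.083771 + 0.417353) = 0.7079 km
  2: √((-0.0070·111.32)² + (0.0063·90.99)²) = √(0.607215 + 0.328601) = 0.9674 km
  3: √((-0.0036·111.32)² + (0.0033·90.99)²) = √(0.160602 + 0.090160) = 0.5008 km
  → nearest: 3 (0.5008 km)
Q at 35.1773°N, 139.0232°E:
  1: √((0.0064·111.32)² + (0.0136·90.99)²) = √(0.507582 + 1.531317) = 1.4279 km
  2: √((0.0020·111.32)² + (0.0128·90.99)²) = √(0.049569 + 1.356461) = 1.1858 km
  3: √((0.0054·111.32)² + (0.0098·90.99)²) = √(0.361355 + 0.795132) = 1.0754 km
  → nearest: 3 (1.0754 km)
R at 35.1877°N, 139.0224°E:
  1: √((-0.0040·111.32)² + (0.0144·90.99)²) = √(0.198274 + 1.716771) = 1.3839 km
  2: √((-0.0084·111.32)² + (0.0136·90.99)²) = √(0.874390 + 1.531317) = 1.5510 km
  3: √((-0.0050·111.32)² + (0.0106·90.99)²) = √(0.309804 + 0.930249) = 1.1136 km
  → nearest: 3 (1.1136 km)

P→3; Q→3; R→3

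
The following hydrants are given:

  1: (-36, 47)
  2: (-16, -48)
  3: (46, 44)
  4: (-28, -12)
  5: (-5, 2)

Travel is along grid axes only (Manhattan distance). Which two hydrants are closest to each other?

Pairwise distances:
1–2: |20| + |-95| = 20 + 95 = 115
1–3: |82| + |-3| = 82 + 3 = 85
1–4: |8| + |-59| = 8 + 59 = 67
1–5: |31| + |-45| = 31 + 45 = 76
2–3: |62| + |92| = 62 + 92 = 154
2–4: |-12| + |36| = 12 + 36 = 48
2–5: |11| + |50| = 11 + 50 = 61
3–4: |-74| + |-56| = 74 + 56 = 130
3–5: |-51| + |-42| = 51 + 42 = 93
4–5: |23| + |14| = 23 + 14 = 37
Closest pair: 4–5 at 37.

4 and 5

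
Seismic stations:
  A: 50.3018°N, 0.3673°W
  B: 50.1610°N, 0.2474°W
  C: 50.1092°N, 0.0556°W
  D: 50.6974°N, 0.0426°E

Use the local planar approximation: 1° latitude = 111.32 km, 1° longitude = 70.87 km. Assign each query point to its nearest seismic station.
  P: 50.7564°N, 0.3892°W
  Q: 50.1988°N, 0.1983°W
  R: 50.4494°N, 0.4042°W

P at 50.7564°N, 0.3892°W:
  A: 50.6299 km
  B: 67.0374 km
  C: 75.8263 km
  D: 31.2985 km
  → nearest: D (31.2985 km)
Q at 50.1988°N, 0.1983°W:
  A: 16.5806 km
  B: 5.4603 km
  C: 14.2043 km
  D: 58.0705 km
  → nearest: B (5.4603 km)
R at 50.4494°N, 0.4042°W:
  A: 16.6376 km
  B: 33.9735 km
  C: 45.2169 km
  D: 42.0098 km
  → nearest: A (16.6376 km)

P→D; Q→B; R→A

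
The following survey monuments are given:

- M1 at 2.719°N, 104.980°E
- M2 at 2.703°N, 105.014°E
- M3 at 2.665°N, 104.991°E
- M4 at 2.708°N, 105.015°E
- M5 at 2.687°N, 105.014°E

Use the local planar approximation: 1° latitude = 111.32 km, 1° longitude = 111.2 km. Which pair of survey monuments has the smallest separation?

Pairwise distances:
M1–M2: √((-0.016·111.32)² + (0.034·111.2)²) = √(3.17239 + 14.29445) = 4.179 km
M1–M3: √((-0.054·111.32)² + (0.011·111.2)²) = √(36.13549 + 1.49622) = 6.134 km
M1–M4: √((-0.011·111.32)² + (0.035·111.2)²) = √(1.49945 + 15.14766) = 4.080 km
M1–M5: √((-0.032·111.32)² + (0.034·111.2)²) = √(12.68955 + 14.29445) = 5.195 km
M2–M3: √((-0.038·111.32)² + (-0.023·111.2)²) = √(17.89425 + 6.54132) = 4.943 km
M2–M4: √((0.005·111.32)² + (0.001·111.2)²) = √(0.30980 + 0.01237) = 0.568 km
M2–M5: √((-0.016·111.32)² + (0.000·111.2)²) = √(3.17239 + 0.00000) = 1.781 km
M3–M4: √((0.043·111.32)² + (0.024·111.2)²) = √(22.91307 + 7.12249) = 5.480 km
M3–M5: √((0.022·111.32)² + (0.023·111.2)²) = √(5.99780 + 6.54132) = 3.541 km
M4–M5: √((-0.021·111.32)² + (-0.001·111.2)²) = √(5.46493 + 0.01237) = 2.340 km
Closest pair: M2–M4 at 0.568 km.

M2 and M4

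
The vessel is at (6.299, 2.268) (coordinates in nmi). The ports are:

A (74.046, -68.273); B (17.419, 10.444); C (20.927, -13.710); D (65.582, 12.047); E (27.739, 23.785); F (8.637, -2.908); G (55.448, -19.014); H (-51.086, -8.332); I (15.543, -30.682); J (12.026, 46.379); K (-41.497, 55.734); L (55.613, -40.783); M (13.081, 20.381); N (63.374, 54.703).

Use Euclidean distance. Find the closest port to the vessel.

Distances from (6.299, 2.268):
A: √((67.747)² + (-70.541)²) = √(4589.65601 + 4976.03268) = 97.804 nmi
B: √((11.120)² + (8.176)²) = √(123.65440 + 66.84698) = 13.802 nmi
C: √((14.628)² + (-15.978)²) = √(213.97838 + 255.29648) = 21.663 nmi
D: √((59.283)² + (9.779)²) = √(3514.47409 + 95.62884) = 60.084 nmi
E: √((21.440)² + (21.517)²) = √(459.67360 + 462.98129) = 30.375 nmi
F: √((2.338)² + (-5.176)²) = √(5.46624 + 26.79098) = 5.680 nmi
G: √((49.149)² + (-21.282)²) = √(2415.62420 + 452.92352) = 53.559 nmi
H: √((-57.385)² + (-10.600)²) = √(3293.03822 + 112.36000) = 58.356 nmi
I: √((9.244)² + (-32.950)²) = √(85.45154 + 1085.70250) = 34.222 nmi
J: √((5.727)² + (44.111)²) = √(32.79853 + 1945.78032) = 44.481 nmi
K: √((-47.796)² + (53.466)²) = √(2284.45762 + 2858.61316) = 71.715 nmi
L: √((49.314)² + (-43.051)²) = √(2431.87060 + 1853.38860) = 65.462 nmi
M: √((6.782)² + (18.113)²) = √(45.99552 + 328.08077) = 19.341 nmi
N: √((57.075)² + (52.435)²) = √(3257.55563 + 2749.42923) = 77.505 nmi
Minimum: F at 5.680 nmi.

F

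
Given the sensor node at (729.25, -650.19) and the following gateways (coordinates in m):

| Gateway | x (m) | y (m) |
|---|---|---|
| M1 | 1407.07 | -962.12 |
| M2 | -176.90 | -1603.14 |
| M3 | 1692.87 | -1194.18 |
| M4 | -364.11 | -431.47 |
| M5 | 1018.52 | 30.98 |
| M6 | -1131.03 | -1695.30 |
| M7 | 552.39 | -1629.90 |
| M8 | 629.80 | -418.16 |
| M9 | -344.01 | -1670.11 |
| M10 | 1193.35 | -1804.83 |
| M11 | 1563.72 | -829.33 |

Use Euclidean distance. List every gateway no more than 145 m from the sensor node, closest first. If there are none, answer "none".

Distances from (729.25, -650.19):
M1: √((677.82)² + (-311.93)²) = √(459439.9524 + 97300.3249) = 746.15 m
M2: √((-906.15)² + (-952.95)²) = √(821107.8225 + 908113.7025) = 1315.00 m
M3: √((963.62)² + (-543.99)²) = √(928563.5044 + 295925.1201) = 1106.57 m
M4: √((-1093.36)² + (218.72)²) = √(1195436.0896 + 47838.4384) = 1115.02 m
M5: √((289.27)² + (681.17)²) = √(83677.1329 + 463992.5689) = 740.05 m
M6: √((-1860.28)² + (-1045.11)²) = √(3460641.6784 + 1092254.9121) = 2133.75 m
M7: √((-176.86)² + (-979.71)²) = √(31279.4596 + 959831.6841) = 995.55 m
M8: √((-99.45)² + (232.03)²) = √(9890.3025 + 53837.9209) = 252.44 m
M9: √((-1073.26)² + (-1019.92)²) = √(1151887.0276 + 1040236.8064) = 1480.58 m
M10: √((464.10)² + (-1154.64)²) = √(215388.8100 + 1333193.5296) = 1244.42 m
M11: √((834.47)² + (-179.14)²) = √(696340.1809 + 32091.1396) = 853.48 m
Threshold 145 m: none within range.

none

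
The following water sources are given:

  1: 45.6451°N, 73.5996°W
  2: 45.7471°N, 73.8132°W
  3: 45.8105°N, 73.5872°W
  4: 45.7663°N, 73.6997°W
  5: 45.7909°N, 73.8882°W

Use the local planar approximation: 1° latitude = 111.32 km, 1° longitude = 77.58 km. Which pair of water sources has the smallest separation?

2 and 5

Pairwise distances:
1–2: √((0.1020·111.32)² + (-0.2136·77.58)²) = √(128.927850 + 274.600958) = 20.0880 km
1–3: √((0.1654·111.32)² + (0.0124·77.58)²) = √(339.013822 + 0.925429) = 18.4374 km
1–4: √((0.1212·111.32)² + (-0.1001·77.58)²) = √(182.033632 + 60.306997) = 15.5673 km
1–5: √((0.1458·111.32)² + (-0.2886·77.58)²) = √(263.427702 + 501.293651) = 27.6536 km
2–3: √((0.0634·111.32)² + (0.2260·77.58)²) = √(49.810960 + 307.408894) = 18.9003 km
2–4: √((0.0192·111.32)² + (0.1135·77.58)²) = √(4.568239 + 77.533836) = 9.0610 km
2–5: √((0.0438·111.32)² + (-0.0750·77.58)²) = √(23.773582 + 33.854942) = 7.5913 km
3–4: √((-0.0442·111.32)² + (-0.1125·77.58)²) = √(24.209785 + 76.173620) = 10.0192 km
3–5: √((-0.0196·111.32)² + (-0.3010·77.58)²) = √(4.760565 + 545.296288) = 23.4533 km
4–5: √((0.0246·111.32)² + (-0.1885·77.58)²) = √(7.499229 + 213.856404) = 14.8780 km
Closest pair: 2–5 at 7.5913 km.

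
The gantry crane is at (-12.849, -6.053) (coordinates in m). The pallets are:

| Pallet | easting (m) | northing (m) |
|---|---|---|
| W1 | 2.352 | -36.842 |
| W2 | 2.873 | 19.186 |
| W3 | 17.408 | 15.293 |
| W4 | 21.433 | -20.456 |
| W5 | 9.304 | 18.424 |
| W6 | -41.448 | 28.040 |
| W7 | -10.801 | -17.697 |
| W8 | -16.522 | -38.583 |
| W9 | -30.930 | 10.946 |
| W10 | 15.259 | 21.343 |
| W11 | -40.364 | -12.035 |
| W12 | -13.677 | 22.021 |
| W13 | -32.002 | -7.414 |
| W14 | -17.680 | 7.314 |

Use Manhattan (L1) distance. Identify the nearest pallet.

W7

Distances from (-12.849, -6.053):
W1: 45.990 m
W2: 40.961 m
W3: 51.603 m
W4: 48.685 m
W5: 46.630 m
W6: 62.692 m
W7: 13.692 m
W8: 36.203 m
W9: 35.080 m
W10: 55.504 m
W11: 33.497 m
W12: 28.902 m
W13: 20.514 m
W14: 18.198 m
Minimum: W7 at 13.692 m.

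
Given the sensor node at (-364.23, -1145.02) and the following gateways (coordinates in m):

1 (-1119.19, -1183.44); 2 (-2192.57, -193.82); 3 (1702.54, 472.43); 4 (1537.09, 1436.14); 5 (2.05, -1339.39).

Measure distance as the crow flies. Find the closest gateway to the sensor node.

5

Distances from (-364.23, -1145.02):
1: √((-754.96)² + (-38.42)²) = √(569964.6016 + 1476.0964) = 755.94 m
2: √((-1828.34)² + (951.20)²) = √(3342827.1556 + 904781.4400) = 2060.97 m
3: √((2066.77)² + (1617.45)²) = √(4271538.2329 + 2616144.5025) = 2624.44 m
4: √((1901.32)² + (2581.16)²) = √(3615017.7424 + 6662386.9456) = 3205.84 m
5: √((366.28)² + (-194.37)²) = √(134161.0384 + 37779.6969) = 414.66 m
Minimum: 5 at 414.66 m.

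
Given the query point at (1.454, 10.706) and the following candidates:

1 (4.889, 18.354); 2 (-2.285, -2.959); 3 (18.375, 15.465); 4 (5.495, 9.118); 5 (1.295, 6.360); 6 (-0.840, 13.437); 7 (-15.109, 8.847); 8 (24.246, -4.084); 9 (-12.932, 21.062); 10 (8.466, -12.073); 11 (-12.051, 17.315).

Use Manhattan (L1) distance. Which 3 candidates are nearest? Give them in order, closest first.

5, 6, 4

Distances from (1.454, 10.706):
1: |3.435| + |7.648| = 3.435 + 7.648 = 11.083
2: |-3.739| + |-13.665| = 3.739 + 13.665 = 17.404
3: |16.921| + |4.759| = 16.921 + 4.759 = 21.680
4: |4.041| + |-1.588| = 4.041 + 1.588 = 5.629
5: |-0.159| + |-4.346| = 0.159 + 4.346 = 4.505
6: |-2.294| + |2.731| = 2.294 + 2.731 = 5.025
7: |-16.563| + |-1.859| = 16.563 + 1.859 = 18.422
8: |22.792| + |-14.790| = 22.792 + 14.790 = 37.582
9: |-14.386| + |10.356| = 14.386 + 10.356 = 24.742
10: |7.012| + |-22.779| = 7.012 + 22.779 = 29.791
11: |-13.505| + |6.609| = 13.505 + 6.609 = 20.114
Sorted: 5 (4.505) < 6 (5.025) < 4 (5.629) < 1 (11.083) < 2 (17.404) < …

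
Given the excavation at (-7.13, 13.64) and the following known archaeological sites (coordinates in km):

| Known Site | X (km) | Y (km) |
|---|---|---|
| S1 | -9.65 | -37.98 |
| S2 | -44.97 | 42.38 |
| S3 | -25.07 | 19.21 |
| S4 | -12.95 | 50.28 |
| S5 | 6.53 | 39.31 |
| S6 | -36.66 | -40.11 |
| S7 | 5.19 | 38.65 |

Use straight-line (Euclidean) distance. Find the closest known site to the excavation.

Distances from (-7.13, 13.64):
S1: √((-2.52)² + (-51.62)²) = √(6.3504 + 2664.6244) = 51.68 km
S2: √((-37.84)² + (28.74)²) = √(1431.8656 + 825.9876) = 47.52 km
S3: √((-17.94)² + (5.57)²) = √(321.8436 + 31.0249) = 18.78 km
S4: √((-5.82)² + (36.64)²) = √(33.8724 + 1342.4896) = 37.10 km
S5: √((13.66)² + (25.67)²) = √(186.5956 + 658.9489) = 29.08 km
S6: √((-29.53)² + (-53.75)²) = √(872.0209 + 2889.0625) = 61.33 km
S7: √((12.32)² + (25.01)²) = √(151.7824 + 625.5001) = 27.88 km
Minimum: S3 at 18.78 km.

S3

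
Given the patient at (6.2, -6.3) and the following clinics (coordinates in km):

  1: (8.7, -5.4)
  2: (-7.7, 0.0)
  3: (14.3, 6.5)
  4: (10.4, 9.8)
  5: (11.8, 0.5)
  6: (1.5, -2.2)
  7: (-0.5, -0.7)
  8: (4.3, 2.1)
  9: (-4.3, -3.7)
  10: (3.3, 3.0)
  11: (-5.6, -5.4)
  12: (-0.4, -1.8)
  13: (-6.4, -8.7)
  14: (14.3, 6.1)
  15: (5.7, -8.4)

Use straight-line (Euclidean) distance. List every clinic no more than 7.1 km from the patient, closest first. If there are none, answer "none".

Distances from (6.2, -6.3):
1: √((2.5)² + (0.9)²) = √(6.250 + 0.810) = 2.7 km
2: √((-13.9)² + (6.3)²) = √(193.210 + 39.690) = 15.3 km
3: √((8.1)² + (12.8)²) = √(65.610 + 163.840) = 15.1 km
4: √((4.2)² + (16.1)²) = √(17.640 + 259.210) = 16.6 km
5: √((5.6)² + (6.8)²) = √(31.360 + 46.240) = 8.8 km
6: √((-4.7)² + (4.1)²) = √(22.090 + 16.810) = 6.2 km
7: √((-6.7)² + (5.6)²) = √(44.890 + 31.360) = 8.7 km
8: √((-1.9)² + (8.4)²) = √(3.610 + 70.560) = 8.6 km
9: √((-10.5)² + (2.6)²) = √(110.250 + 6.760) = 10.8 km
10: √((-2.9)² + (9.3)²) = √(8.410 + 86.490) = 9.7 km
11: √((-11.8)² + (0.9)²) = √(139.240 + 0.810) = 11.8 km
12: √((-6.6)² + (4.5)²) = √(43.560 + 20.250) = 8.0 km
13: √((-12.6)² + (-2.4)²) = √(158.760 + 5.760) = 12.8 km
14: √((8.1)² + (12.4)²) = √(65.610 + 153.760) = 14.8 km
15: √((-0.5)² + (-2.1)²) = √(0.250 + 4.410) = 2.2 km
Threshold 7.1 km: 15 (2.2 km), 1 (2.7 km), 6 (6.2 km) are within range.

15, 1, 6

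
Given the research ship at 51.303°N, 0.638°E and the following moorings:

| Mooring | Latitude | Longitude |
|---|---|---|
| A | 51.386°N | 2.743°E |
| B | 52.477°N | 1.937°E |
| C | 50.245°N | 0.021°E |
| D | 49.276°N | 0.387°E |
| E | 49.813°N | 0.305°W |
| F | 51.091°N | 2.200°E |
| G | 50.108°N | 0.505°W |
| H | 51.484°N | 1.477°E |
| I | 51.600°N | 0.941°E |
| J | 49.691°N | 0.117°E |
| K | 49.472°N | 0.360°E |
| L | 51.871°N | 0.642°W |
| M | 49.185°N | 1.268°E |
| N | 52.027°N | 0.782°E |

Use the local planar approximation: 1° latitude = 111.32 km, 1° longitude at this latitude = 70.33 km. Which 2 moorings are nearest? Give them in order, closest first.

I, H

Distances from 51.303°N, 0.638°E:
A: √((0.083·111.32)² + (2.105·70.33)²) = √(85.36947 + 21917.21839) = 148.333 km
B: √((1.174·111.32)² + (1.299·70.33)²) = √(17079.79246 + 8346.40658) = 159.456 km
C: √((-1.058·111.32)² + (-0.617·70.33)²) = √(13871.31809 + 1883.00539) = 125.516 km
D: √((-2.027·111.32)² + (-0.251·70.33)²) = √(50915.95485 + 311.62241) = 226.335 km
E: √((-1.490·111.32)² + (-0.943·70.33)²) = √(27511.79534 + 4398.50024) = 178.635 km
F: √((-0.212·111.32)² + (1.562·70.33)²) = √(556.95245 + 12068.22209) = 112.362 km
G: √((-1.195·111.32)² + (-1.143·70.33)²) = √(17696.28915 + 6462.10032) = 155.430 km
H: √((0.181·111.32)² + (0.839·70.33)²) = √(405.97898 + 3481.81071) = 62.352 km
I: √((0.297·111.32)² + (0.303·70.33)²) = √(1093.09849 + 454.11567) = 39.335 km
J: √((-1.612·111.32)² + (-0.521·70.33)²) = √(32201.52728 + 1342.63103) = 183.151 km
K: √((-1.831·111.32)² + (-0.278·70.33)²) = √(41545.41332 + 382.27054) = 204.763 km
L: √((0.568·111.32)² + (-1.280·70.33)²) = √(3998.00255 + 8104.03250) = 110.009 km
M: √((-2.118·111.32)² + (0.630·70.33)²) = √(55590.20900 + 1963.19000) = 239.903 km
N: √((0.724·111.32)² + (0.144·70.33)²) = √(6495.66363 + 102.56666) = 81.229 km
Sorted: I (39.335 km) < H (62.352 km) < N (81.229 km) < L (110.009 km) < …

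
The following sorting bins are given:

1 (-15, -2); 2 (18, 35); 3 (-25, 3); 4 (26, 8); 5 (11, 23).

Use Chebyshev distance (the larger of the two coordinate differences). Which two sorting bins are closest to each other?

Pairwise distances:
1–2: 37
1–3: 10
1–4: 41
1–5: 26
2–3: 43
2–4: 27
2–5: 12
3–4: 51
3–5: 36
4–5: 15
Closest pair: 1–3 at 10.

1 and 3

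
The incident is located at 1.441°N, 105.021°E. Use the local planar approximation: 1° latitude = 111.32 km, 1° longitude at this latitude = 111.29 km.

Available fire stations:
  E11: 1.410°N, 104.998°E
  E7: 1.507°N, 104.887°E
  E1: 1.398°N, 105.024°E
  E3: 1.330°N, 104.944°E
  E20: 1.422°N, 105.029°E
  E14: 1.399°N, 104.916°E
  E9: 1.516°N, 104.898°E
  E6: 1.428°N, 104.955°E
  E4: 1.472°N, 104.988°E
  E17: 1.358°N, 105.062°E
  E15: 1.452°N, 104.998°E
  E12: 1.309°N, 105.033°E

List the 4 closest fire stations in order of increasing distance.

Distances from 1.441°N, 105.021°E:
E11: √((-0.031·111.32)² + (-0.023·111.29)²) = √(11.90885 + 6.55191) = 4.297 km
E7: √((0.066·111.32)² + (-0.134·111.29)²) = √(53.98017 + 222.39339) = 16.624 km
E1: √((-0.043·111.32)² + (0.003·111.29)²) = √(22.91307 + 0.11147) = 4.798 km
E3: √((-0.111·111.32)² + (-0.077·111.29)²) = √(152.68359 + 73.43342) = 15.037 km
E20: √((-0.019·111.32)² + (0.008·111.29)²) = √(4.47356 + 0.79267) = 2.295 km
E14: √((-0.042·111.32)² + (-0.105·111.29)²) = √(21.85974 + 136.54974) = 12.586 km
E9: √((0.075·111.32)² + (-0.123·111.29)²) = √(69.70580 + 187.37969) = 16.034 km
E6: √((-0.013·111.32)² + (-0.066·111.29)²) = √(2.09427 + 53.95108) = 7.486 km
E4: √((0.031·111.32)² + (-0.033·111.29)²) = √(11.90885 + 13.48777) = 5.040 km
E17: √((-0.083·111.32)² + (0.041·111.29)²) = √(85.36947 + 20.81997) = 10.305 km
E15: √((0.011·111.32)² + (-0.023·111.29)²) = √(1.49945 + 6.55191) = 2.837 km
E12: √((-0.132·111.32)² + (0.012·111.29)²) = √(215.92069 + 1.78351) = 14.755 km
Sorted: E20 (2.295 km) < E15 (2.837 km) < E11 (4.297 km) < E1 (4.798 km) < E4 (5.040 km) < E6 (7.486 km) < …

E20, E15, E11, E1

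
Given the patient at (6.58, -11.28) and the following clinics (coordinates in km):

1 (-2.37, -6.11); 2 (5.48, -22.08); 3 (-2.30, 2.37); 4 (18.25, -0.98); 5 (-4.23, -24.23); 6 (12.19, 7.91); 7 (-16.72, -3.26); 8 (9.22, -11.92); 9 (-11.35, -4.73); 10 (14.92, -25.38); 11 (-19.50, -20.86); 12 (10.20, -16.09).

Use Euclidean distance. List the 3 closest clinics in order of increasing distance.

Distances from (6.58, -11.28):
1: 10.34 km
2: 10.86 km
3: 16.28 km
4: 15.57 km
5: 16.87 km
6: 19.99 km
7: 24.64 km
8: 2.72 km
9: 19.09 km
10: 16.38 km
11: 27.78 km
12: 6.02 km
Sorted: 8 (2.72 km) < 12 (6.02 km) < 1 (10.34 km) < 2 (10.86 km) < 4 (15.57 km) < …

8, 12, 1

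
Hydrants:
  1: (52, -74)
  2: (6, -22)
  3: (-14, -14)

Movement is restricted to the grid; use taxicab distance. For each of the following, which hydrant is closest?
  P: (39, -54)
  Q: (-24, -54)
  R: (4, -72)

P→1; Q→3; R→1

P at (39, -54):
  1: |13| + |-20| = 13 + 20 = 33
  2: |-33| + |32| = 33 + 32 = 65
  3: |-53| + |40| = 53 + 40 = 93
  → nearest: 1 (33)
Q at (-24, -54):
  1: |76| + |-20| = 76 + 20 = 96
  2: |30| + |32| = 30 + 32 = 62
  3: |10| + |40| = 10 + 40 = 50
  → nearest: 3 (50)
R at (4, -72):
  1: |48| + |-2| = 48 + 2 = 50
  2: |2| + |50| = 2 + 50 = 52
  3: |-18| + |58| = 18 + 58 = 76
  → nearest: 1 (50)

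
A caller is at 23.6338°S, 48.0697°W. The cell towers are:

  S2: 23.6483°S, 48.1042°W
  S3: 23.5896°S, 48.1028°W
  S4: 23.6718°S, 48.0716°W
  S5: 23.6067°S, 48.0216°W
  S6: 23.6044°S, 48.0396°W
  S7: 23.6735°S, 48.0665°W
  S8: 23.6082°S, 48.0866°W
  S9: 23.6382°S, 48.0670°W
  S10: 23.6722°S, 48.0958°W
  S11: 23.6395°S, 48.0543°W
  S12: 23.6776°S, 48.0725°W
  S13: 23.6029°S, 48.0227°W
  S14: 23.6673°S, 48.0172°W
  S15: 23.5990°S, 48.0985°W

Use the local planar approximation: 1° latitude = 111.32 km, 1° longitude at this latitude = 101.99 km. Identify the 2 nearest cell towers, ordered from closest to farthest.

Distances from 23.6338°S, 48.0697°W:
S2: 3.8712 km
S3: 5.9671 km
S4: 4.2346 km
S5: 5.7591 km
S6: 4.4873 km
S7: 4.4314 km
S8: 3.3305 km
S9: 0.5619 km
S10: 5.0358 km
S11: 1.6940 km
S12: 4.8842 km
S13: 5.9000 km
S14: 6.5251 km
S15: 4.8616 km
Sorted: S9 (0.5619 km) < S11 (1.6940 km) < S8 (3.3305 km) < S2 (3.8712 km) < …

S9, S11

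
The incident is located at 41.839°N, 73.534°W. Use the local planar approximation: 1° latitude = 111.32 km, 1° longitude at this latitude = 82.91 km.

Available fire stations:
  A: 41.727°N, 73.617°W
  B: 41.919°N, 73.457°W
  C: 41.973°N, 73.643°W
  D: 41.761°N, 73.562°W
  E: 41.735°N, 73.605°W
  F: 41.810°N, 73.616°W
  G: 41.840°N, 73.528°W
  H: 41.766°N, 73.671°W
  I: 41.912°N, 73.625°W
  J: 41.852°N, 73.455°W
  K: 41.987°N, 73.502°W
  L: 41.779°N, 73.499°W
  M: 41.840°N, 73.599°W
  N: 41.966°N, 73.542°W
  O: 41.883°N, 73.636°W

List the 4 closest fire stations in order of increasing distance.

Distances from 41.839°N, 73.534°W:
A: √((-0.112·111.32)² + (-0.083·82.91)²) = √(155.44703 + 47.35546) = 14.241 km
B: √((0.080·111.32)² + (0.077·82.91)²) = √(79.30971 + 40.75635) = 10.957 km
C: √((0.134·111.32)² + (-0.109·82.91)²) = √(222.51331 + 81.67080) = 17.441 km
D: √((-0.078·111.32)² + (-0.028·82.91)²) = √(75.39379 + 5.38927) = 8.988 km
E: √((-0.104·111.32)² + (-0.071·82.91)²) = √(134.03341 + 34.65218) = 12.988 km
F: √((-0.029·111.32)² + (-0.082·82.91)²) = √(10.42179 + 46.22123) = 7.526 km
G: √((0.001·111.32)² + (0.006·82.91)²) = √(0.01239 + 0.24747) = 0.510 km
H: √((-0.073·111.32)² + (-0.137·82.91)²) = √(66.03773 + 129.01938) = 13.966 km
I: √((0.073·111.32)² + (-0.091·82.91)²) = √(66.03773 + 56.92416) = 11.089 km
J: √((0.013·111.32)² + (0.079·82.91)²) = √(2.09427 + 42.90106) = 6.708 km
K: √((0.148·111.32)² + (0.032·82.91)²) = √(271.43749 + 7.03905) = 16.688 km
L: √((-0.060·111.32)² + (0.035·82.91)²) = √(44.61171 + 8.42073) = 7.282 km
M: √((0.001·111.32)² + (-0.065·82.91)²) = √(0.01239 + 29.04294) = 5.390 km
N: √((0.127·111.32)² + (-0.008·82.91)²) = √(199.87286 + 0.43994) = 14.153 km
O: √((0.044·111.32)² + (-0.102·82.91)²) = √(23.99119 + 71.51780) = 9.773 km
Sorted: G (0.510 km) < M (5.390 km) < J (6.708 km) < L (7.282 km) < F (7.526 km) < D (8.988 km) < …

G, M, J, L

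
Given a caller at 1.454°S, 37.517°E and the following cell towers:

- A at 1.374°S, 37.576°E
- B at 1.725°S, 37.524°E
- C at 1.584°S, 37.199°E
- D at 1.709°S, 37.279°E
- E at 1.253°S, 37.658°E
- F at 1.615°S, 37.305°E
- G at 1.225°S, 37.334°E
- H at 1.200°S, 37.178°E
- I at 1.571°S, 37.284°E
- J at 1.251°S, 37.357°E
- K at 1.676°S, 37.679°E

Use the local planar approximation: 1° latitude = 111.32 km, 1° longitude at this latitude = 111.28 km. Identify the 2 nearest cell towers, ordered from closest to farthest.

A, E

Distances from 1.454°S, 37.517°E:
A: √((0.080·111.32)² + (0.059·111.28)²) = √(79.30971 + 43.10605) = 11.064 km
B: √((-0.271·111.32)² + (0.007·111.28)²) = √(910.09133 + 0.60678) = 30.178 km
C: √((-0.130·111.32)² + (-0.318·111.28)²) = √(209.42721 + 1252.24260) = 38.232 km
D: √((-0.255·111.32)² + (-0.238·111.28)²) = √(805.79906 + 701.43616) = 38.823 km
E: √((0.201·111.32)² + (0.141·111.28)²) = √(500.65495 + 246.19116) = 27.328 km
F: √((-0.161·111.32)² + (-0.212·111.28)²) = √(321.21672 + 556.55227) = 29.627 km
G: √((0.229·111.32)² + (-0.183·111.28)²) = √(649.85634 + 414.70227) = 32.628 km
H: √((0.254·111.32)² + (-0.339·111.28)²) = √(799.49146 + 1423.09414) = 47.144 km
I: √((-0.117·111.32)² + (-0.233·111.28)²) = √(169.63604 + 672.27363) = 29.016 km
J: √((0.203·111.32)² + (-0.160·111.28)²) = √(510.66780 + 317.01090) = 28.769 km
K: √((-0.222·111.32)² + (0.162·111.28)²) = √(610.73435 + 324.98571) = 30.590 km
Sorted: A (11.064 km) < E (27.328 km) < J (28.769 km) < I (29.016 km) < …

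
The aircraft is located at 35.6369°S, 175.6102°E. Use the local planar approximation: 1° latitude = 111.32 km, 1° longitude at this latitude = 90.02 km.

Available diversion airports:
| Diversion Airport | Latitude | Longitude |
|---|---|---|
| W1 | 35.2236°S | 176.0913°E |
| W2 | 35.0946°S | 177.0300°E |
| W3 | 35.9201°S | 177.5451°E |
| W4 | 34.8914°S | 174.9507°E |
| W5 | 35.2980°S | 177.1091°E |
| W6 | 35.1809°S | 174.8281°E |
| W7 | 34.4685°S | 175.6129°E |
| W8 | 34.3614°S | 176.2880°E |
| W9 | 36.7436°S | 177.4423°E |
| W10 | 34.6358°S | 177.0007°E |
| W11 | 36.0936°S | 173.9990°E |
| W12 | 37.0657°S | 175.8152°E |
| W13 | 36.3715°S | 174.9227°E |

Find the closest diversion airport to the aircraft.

W1

Distances from 35.6369°S, 175.6102°E:
W1: √((0.4133·111.32)² + (0.4811·90.02)²) = √(2116.787225 + 1875.636740) = 63.1856 km
W2: √((0.5423·111.32)² + (1.4198·90.02)²) = √(3644.396360 + 16335.497326) = 141.3503 km
W3: √((-0.2832·111.32)² + (1.9349·90.02)²) = √(993.877579 + 30338.567195) = 177.0097 km
W4: √((0.7455·111.32)² + (-0.6595·90.02)²) = √(6887.184080 + 3524.581984) = 102.0381 km
W5: √((0.3389·111.32)² + (1.4989·90.02)²) = √(1423.277333 + 18206.368824) = 140.1058 km
W6: √((0.4560·111.32)² + (-0.7821·90.02)²) = √(2576.772522 + 4956.813615) = 86.7962 km
W7: √((1.1684·111.32)² + (0.0027·90.02)²) = √(16917.239274 + 0.059075) = 130.0665 km
W8: √((1.2755·111.32)² + (0.6778·90.02)²) = √(20160.779569 + 3722.898074) = 154.5434 km
W9: √((-1.1067·111.32)² + (1.8321·90.02)²) = √(15177.708766 + 27200.467389) = 205.8596 km
W10: √((1.0011·111.32)² + (1.3905·90.02)²) = √(12419.420108 + 15668.232363) = 167.5937 km
W11: √((-0.4567·111.32)² + (-1.6112·90.02)²) = √(2584.689738 + 21036.666578) = 153.6924 km
W12: √((-1.4288·111.32)² + (0.2050·90.02)²) = √(25298.180006 + 340.553807) = 160.1210 km
W13: √((-0.7346·111.32)² + (-0.6875·90.02)²) = √(6687.260531 + 3830.217377) = 102.5548 km
Minimum: W1 at 63.1856 km.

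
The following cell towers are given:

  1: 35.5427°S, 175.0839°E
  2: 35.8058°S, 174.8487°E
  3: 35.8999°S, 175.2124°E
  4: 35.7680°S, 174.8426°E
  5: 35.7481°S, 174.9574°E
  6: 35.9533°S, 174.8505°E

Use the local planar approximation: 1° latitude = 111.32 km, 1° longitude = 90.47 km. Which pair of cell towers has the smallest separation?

2 and 4

Pairwise distances:
2–4: 4.2439 km
4–5: 10.6196 km
2–5: 11.7459 km
2–6: 16.4205 km
4–6: 20.6400 km
5–6: 24.8058 km
1–5: 25.5693 km
3–5: 28.5967 km
1–4: 33.2505 km
3–6: 33.2764 km
2–3: 34.5311 km
1–2: 36.2019 km
3–4: 36.5361 km
1–3: 41.4281 km
1–6: 50.3497 km
Closest pair: 2–4 at 4.2439 km.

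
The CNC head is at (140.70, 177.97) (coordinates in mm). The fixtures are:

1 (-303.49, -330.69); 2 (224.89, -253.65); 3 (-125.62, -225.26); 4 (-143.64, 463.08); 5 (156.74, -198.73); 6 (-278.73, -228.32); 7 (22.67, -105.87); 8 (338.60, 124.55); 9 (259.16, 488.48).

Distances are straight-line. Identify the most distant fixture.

1

Distances from (140.70, 177.97):
1: √((-444.19)² + (-508.66)²) = √(197304.7561 + 258734.9956) = 675.31 mm
2: √((84.19)² + (-431.62)²) = √(7087.9561 + 186295.8244) = 439.75 mm
3: √((-266.32)² + (-403.23)²) = √(70926.3424 + 162594.4329) = 483.24 mm
4: √((-284.34)² + (285.11)²) = √(80849.2356 + 81287.7121) = 402.66 mm
5: √((16.04)² + (-376.70)²) = √(257.2816 + 141902.8900) = 377.04 mm
6: √((-419.43)² + (-406.29)²) = √(175921.5249 + 165071.5641) = 583.95 mm
7: √((-118.03)² + (-283.84)²) = √(13931.0809 + 80565.1456) = 307.40 mm
8: √((197.90)² + (-53.42)²) = √(39164.4100 + 2853.6964) = 204.98 mm
9: √((118.46)² + (310.51)²) = √(14032.7716 + 96416.4601) = 332.34 mm
Maximum: 1 at 675.31 mm.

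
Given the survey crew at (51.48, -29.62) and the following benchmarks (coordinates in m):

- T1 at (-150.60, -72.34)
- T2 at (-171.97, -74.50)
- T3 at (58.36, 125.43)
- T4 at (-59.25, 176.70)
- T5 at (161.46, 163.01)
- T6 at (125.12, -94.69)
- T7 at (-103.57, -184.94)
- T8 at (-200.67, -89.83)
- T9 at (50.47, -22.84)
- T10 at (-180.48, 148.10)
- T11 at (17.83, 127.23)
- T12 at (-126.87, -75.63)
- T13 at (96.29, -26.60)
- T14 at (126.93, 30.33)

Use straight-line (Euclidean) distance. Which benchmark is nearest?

T9

Distances from (51.48, -29.62):
T1: 206.55 m
T2: 227.91 m
T3: 155.20 m
T4: 234.16 m
T5: 221.82 m
T6: 98.27 m
T7: 219.46 m
T8: 259.24 m
T9: 6.85 m
T10: 292.22 m
T11: 160.42 m
T12: 184.19 m
T13: 44.91 m
T14: 96.37 m
Minimum: T9 at 6.85 m.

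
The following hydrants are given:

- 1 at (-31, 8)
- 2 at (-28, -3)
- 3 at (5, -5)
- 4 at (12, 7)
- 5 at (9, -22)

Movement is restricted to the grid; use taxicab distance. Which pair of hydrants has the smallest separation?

Pairwise distances:
1–2: |3| + |-11| = 3 + 11 = 14
1–3: |36| + |-13| = 36 + 13 = 49
1–4: |43| + |-1| = 43 + 1 = 44
1–5: |40| + |-30| = 40 + 30 = 70
2–3: |33| + |-2| = 33 + 2 = 35
2–4: |40| + |10| = 40 + 10 = 50
2–5: |37| + |-19| = 37 + 19 = 56
3–4: |7| + |12| = 7 + 12 = 19
3–5: |4| + |-17| = 4 + 17 = 21
4–5: |-3| + |-29| = 3 + 29 = 32
Closest pair: 1–2 at 14.

1 and 2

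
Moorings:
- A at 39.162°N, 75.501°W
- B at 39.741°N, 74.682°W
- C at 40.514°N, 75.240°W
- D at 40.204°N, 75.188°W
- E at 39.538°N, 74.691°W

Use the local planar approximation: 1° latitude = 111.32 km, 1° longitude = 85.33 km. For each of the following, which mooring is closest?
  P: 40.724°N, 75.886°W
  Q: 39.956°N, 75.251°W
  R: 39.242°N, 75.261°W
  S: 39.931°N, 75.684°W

P→C; Q→D; R→A; S→D

P at 40.724°N, 75.886°W:
  A: √((-1.562·111.32)² + (0.385·85.33)²) = √(30234.89428 + 1079.25719) = 176.958 km
  B: √((-0.983·111.32)² + (1.204·85.33)²) = √(11974.39089 + 10554.95692) = 150.098 km
  C: √((-0.210·111.32)² + (0.646·85.33)²) = √(546.49348 + 3038.56497) = 59.875 km
  D: √((-0.520·111.32)² + (0.698·85.33)²) = √(3350.83530 + 3547.43410) = 83.056 km
  E: √((-1.186·111.32)² + (1.195·85.33)²) = √(17430.73793 + 10397.74834) = 166.819 km
  → nearest: C (59.875 km)
Q at 39.956°N, 75.251°W:
  A: √((-0.794·111.32)² + (-0.250·85.33)²) = √(7812.45269 + 455.07556) = 90.926 km
  B: √((-0.215·111.32)² + (0.569·85.33)²) = √(572.82678 + 2357.37147) = 54.131 km
  C: √((0.558·111.32)² + (0.011·85.33)²) = √(3858.46703 + 0.88103) = 62.124 km
  D: √((0.248·111.32)² + (0.063·85.33)²) = √(762.16633 + 28.89912) = 28.126 km
  E: √((-0.418·111.32)² + (0.560·85.33)²) = √(2165.20469 + 2283.38711) = 66.698 km
  → nearest: D (28.126 km)
R at 39.242°N, 75.261°W:
  A: √((-0.080·111.32)² + (-0.240·85.33)²) = √(79.30971 + 419.39763) = 22.332 km
  B: √((0.499·111.32)² + (0.579·85.33)²) = √(3085.65585 + 2440.95975) = 74.341 km
  C: √((1.272·111.32)² + (0.021·85.33)²) = √(20050.28813 + 3.21101) = 141.610 km
  D: √((0.962·111.32)² + (0.073·85.33)²) = √(11468.23383 + 38.80156) = 107.271 km
  E: √((0.296·111.32)² + (0.570·85.33)²) = √(1085.74995 + 2365.66477) = 58.749 km
  → nearest: A (22.332 km)
S at 39.931°N, 75.684°W:
  A: √((-0.769·111.32)² + (0.183·85.33)²) = √(7328.22972 + 243.84040) = 87.018 km
  B: √((-0.190·111.32)² + (1.002·85.33)²) = √(447.35634 + 7310.36286) = 88.078 km
  C: √((0.583·111.32)² + (0.444·85.33)²) = √(4211.95289 + 1435.38840) = 75.149 km
  D: √((0.273·111.32)² + (0.496·85.33)²) = √(923.57398 + 1791.29389) = 52.104 km
  E: √((-0.393·111.32)² + (0.993·85.33)²) = √(1913.95400 + 7179.62875) = 95.360 km
  → nearest: D (52.104 km)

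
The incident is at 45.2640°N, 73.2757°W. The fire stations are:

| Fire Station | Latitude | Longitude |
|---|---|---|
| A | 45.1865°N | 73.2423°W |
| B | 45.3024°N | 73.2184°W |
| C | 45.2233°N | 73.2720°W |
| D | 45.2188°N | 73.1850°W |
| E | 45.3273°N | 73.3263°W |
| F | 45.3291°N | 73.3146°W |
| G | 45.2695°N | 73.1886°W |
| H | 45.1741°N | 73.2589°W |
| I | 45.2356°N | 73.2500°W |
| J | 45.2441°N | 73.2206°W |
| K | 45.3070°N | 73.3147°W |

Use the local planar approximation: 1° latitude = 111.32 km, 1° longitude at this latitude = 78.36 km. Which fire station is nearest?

I

Distances from 45.2640°N, 73.2757°W:
A: √((-0.0775·111.32)² + (0.0334·78.36)²) = √(74.430305 + 6.849861) = 9.0156 km
B: √((0.0384·111.32)² + (0.0573·78.36)²) = √(18.272957 + 20.160351) = 6.1995 km
C: √((-0.0407·111.32)² + (0.0037·78.36)²) = √(20.527460 + 0.084061) = 4.5400 km
D: √((-0.0452·111.32)² + (0.0907·78.36)²) = √(25.317643 + 50.513031) = 8.7081 km
E: √((0.0633·111.32)² + (-0.0506·78.36)²) = √(49.653951 + 15.721352) = 8.0855 km
F: √((0.0651·111.32)² + (-0.0389·78.36)²) = √(52.518023 + 9.291548) = 7.8619 km
G: √((0.0055·111.32)² + (0.0871·78.36)²) = √(0.374862 + 46.582754) = 6.8526 km
H: √((-0.0899·111.32)² + (0.0168·78.36)²) = √(100.153419 + 1.733035) = 10.0939 km
I: √((-0.0284·111.32)² + (0.0257·78.36)²) = √(9.995006 + 4.055600) = 3.7484 km
J: √((-0.0199·111.32)² + (0.0551·78.36)²) = √(4.907412 + 18.641981) = 4.8528 km
K: √((0.0430·111.32)² + (-0.0390·78.36)²) = √(22.913071 + 9.339380) = 5.6791 km
Minimum: I at 3.7484 km.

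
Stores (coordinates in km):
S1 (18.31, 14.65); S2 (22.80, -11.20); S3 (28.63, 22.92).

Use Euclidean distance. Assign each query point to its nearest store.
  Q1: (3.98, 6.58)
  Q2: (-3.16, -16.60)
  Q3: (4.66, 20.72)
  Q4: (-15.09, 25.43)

Q1→S1; Q2→S2; Q3→S1; Q4→S1

Q1 at (3.98, 6.58):
  S1: √((14.33)² + (8.07)²) = √(205.3489 + 65.1249) = 16.45 km
  S2: √((18.82)² + (-17.78)²) = √(354.1924 + 316.1284) = 25.89 km
  S3: √((24.65)² + (16.34)²) = √(607.6225 + 266.9956) = 29.57 km
  → nearest: S1 (16.45 km)
Q2 at (-3.16, -16.60):
  S1: √((21.47)² + (31.25)²) = √(460.9609 + 976.5625) = 37.91 km
  S2: √((25.96)² + (5.40)²) = √(673.9216 + 29.1600) = 26.52 km
  S3: √((31.79)² + (39.52)²) = √(1010.6041 + 1561.8304) = 50.72 km
  → nearest: S2 (26.52 km)
Q3 at (4.66, 20.72):
  S1: √((13.65)² + (-6.07)²) = √(186.3225 + 36.8449) = 14.94 km
  S2: √((18.14)² + (-31.92)²) = √(329.0596 + 1018.8864) = 36.71 km
  S3: √((23.97)² + (2.20)²) = √(574.5609 + 4.8400) = 24.07 km
  → nearest: S1 (14.94 km)
Q4 at (-15.09, 25.43):
  S1: √((33.40)² + (-10.78)²) = √(1115.5600 + 116.2084) = 35.10 km
  S2: √((37.89)² + (-36.63)²) = √(1435.6521 + 1341.7569) = 52.70 km
  S3: √((43.72)² + (-2.51)²) = √(1911.4384 + 6.3001) = 43.79 km
  → nearest: S1 (35.10 km)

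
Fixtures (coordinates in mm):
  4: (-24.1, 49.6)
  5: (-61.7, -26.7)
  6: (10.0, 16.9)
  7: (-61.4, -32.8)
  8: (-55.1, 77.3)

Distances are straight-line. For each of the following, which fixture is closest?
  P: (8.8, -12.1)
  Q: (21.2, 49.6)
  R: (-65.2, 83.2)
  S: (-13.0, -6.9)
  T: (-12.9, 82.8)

P at (8.8, -12.1):
  4: √((-32.9)² + (61.7)²) = √(1082.410 + 3806.890) = 69.9 mm
  5: √((-70.5)² + (-14.6)²) = √(4970.250 + 213.160) = 72.0 mm
  6: √((1.2)² + (29.0)²) = √(1.440 + 841.000) = 29.0 mm
  7: √((-70.2)² + (-20.7)²) = √(4928.040 + 428.490) = 73.2 mm
  8: √((-63.9)² + (89.4)²) = √(4083.210 + 7992.360) = 109.9 mm
  → nearest: 6 (29.0 mm)
Q at (21.2, 49.6):
  4: √((-45.3)² + (0.0)²) = √(2052.090 + 0.000) = 45.3 mm
  5: √((-82.9)² + (-76.3)²) = √(6872.410 + 5821.690) = 112.7 mm
  6: √((-11.2)² + (-32.7)²) = √(125.440 + 1069.290) = 34.6 mm
  7: √((-82.6)² + (-82.4)²) = √(6822.760 + 6789.760) = 116.7 mm
  8: √((-76.3)² + (27.7)²) = √(5821.690 + 767.290) = 81.2 mm
  → nearest: 6 (34.6 mm)
R at (-65.2, 83.2):
  4: √((41.1)² + (-33.6)²) = √(1689.210 + 1128.960) = 53.1 mm
  5: √((3.5)² + (-109.9)²) = √(12.250 + 12078.010) = 110.0 mm
  6: √((75.2)² + (-66.3)²) = √(5655.040 + 4395.690) = 100.3 mm
  7: √((3.8)² + (-116.0)²) = √(14.440 + 13456.000) = 116.1 mm
  8: √((10.1)² + (-5.9)²) = √(102.010 + 34.810) = 11.7 mm
  → nearest: 8 (11.7 mm)
S at (-13.0, -6.9):
  4: √((-11.1)² + (56.5)²) = √(123.210 + 3192.250) = 57.6 mm
  5: √((-48.7)² + (-19.8)²) = √(2371.690 + 392.040) = 52.6 mm
  6: √((23.0)² + (23.8)²) = √(529.000 + 566.440) = 33.1 mm
  7: √((-48.4)² + (-25.9)²) = √(2342.560 + 670.810) = 54.9 mm
  8: √((-42.1)² + (84.2)²) = √(1772.410 + 7089.640) = 94.1 mm
  → nearest: 6 (33.1 mm)
T at (-12.9, 82.8):
  4: √((-11.2)² + (-33.2)²) = √(125.440 + 1102.240) = 35.0 mm
  5: √((-48.8)² + (-109.5)²) = √(2381.440 + 11990.250) = 119.9 mm
  6: √((22.9)² + (-65.9)²) = √(524.410 + 4342.810) = 69.8 mm
  7: √((-48.5)² + (-115.6)²) = √(2352.250 + 13363.360) = 125.4 mm
  8: √((-42.2)² + (-5.5)²) = √(1780.840 + 30.250) = 42.6 mm
  → nearest: 4 (35.0 mm)

P→6; Q→6; R→8; S→6; T→4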